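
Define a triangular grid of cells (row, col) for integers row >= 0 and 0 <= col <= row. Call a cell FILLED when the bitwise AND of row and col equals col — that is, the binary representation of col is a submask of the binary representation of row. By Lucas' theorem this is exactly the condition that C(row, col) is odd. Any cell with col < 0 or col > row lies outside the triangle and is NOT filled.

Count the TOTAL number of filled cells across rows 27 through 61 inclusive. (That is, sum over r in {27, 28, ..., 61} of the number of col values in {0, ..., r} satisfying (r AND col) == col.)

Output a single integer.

r27=11011 pc4: +16 =16
r28=11100 pc3: +8 =24
r29=11101 pc4: +16 =40
r30=11110 pc4: +16 =56
r31=11111 pc5: +32 =88
r32=100000 pc1: +2 =90
r33=100001 pc2: +4 =94
r34=100010 pc2: +4 =98
r35=100011 pc3: +8 =106
r36=100100 pc2: +4 =110
r37=100101 pc3: +8 =118
r38=100110 pc3: +8 =126
r39=100111 pc4: +16 =142
r40=101000 pc2: +4 =146
r41=101001 pc3: +8 =154
r42=101010 pc3: +8 =162
r43=101011 pc4: +16 =178
r44=101100 pc3: +8 =186
r45=101101 pc4: +16 =202
r46=101110 pc4: +16 =218
r47=101111 pc5: +32 =250
r48=110000 pc2: +4 =254
r49=110001 pc3: +8 =262
r50=110010 pc3: +8 =270
r51=110011 pc4: +16 =286
r52=110100 pc3: +8 =294
r53=110101 pc4: +16 =310
r54=110110 pc4: +16 =326
r55=110111 pc5: +32 =358
r56=111000 pc3: +8 =366
r57=111001 pc4: +16 =382
r58=111010 pc4: +16 =398
r59=111011 pc5: +32 =430
r60=111100 pc4: +16 =446
r61=111101 pc5: +32 =478

Answer: 478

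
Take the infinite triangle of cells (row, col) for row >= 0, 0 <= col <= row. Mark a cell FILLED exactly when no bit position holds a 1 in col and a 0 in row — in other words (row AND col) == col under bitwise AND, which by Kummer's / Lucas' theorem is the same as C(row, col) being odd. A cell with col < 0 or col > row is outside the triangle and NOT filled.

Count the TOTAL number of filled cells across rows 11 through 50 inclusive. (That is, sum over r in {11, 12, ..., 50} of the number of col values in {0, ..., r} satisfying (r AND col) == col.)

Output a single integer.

Answer: 388

Derivation:
r11=1011 pc3: +8 =8
r12=1100 pc2: +4 =12
r13=1101 pc3: +8 =20
r14=1110 pc3: +8 =28
r15=1111 pc4: +16 =44
r16=10000 pc1: +2 =46
r17=10001 pc2: +4 =50
r18=10010 pc2: +4 =54
r19=10011 pc3: +8 =62
r20=10100 pc2: +4 =66
r21=10101 pc3: +8 =74
r22=10110 pc3: +8 =82
r23=10111 pc4: +16 =98
r24=11000 pc2: +4 =102
r25=11001 pc3: +8 =110
r26=11010 pc3: +8 =118
r27=11011 pc4: +16 =134
r28=11100 pc3: +8 =142
r29=11101 pc4: +16 =158
r30=11110 pc4: +16 =174
r31=11111 pc5: +32 =206
r32=100000 pc1: +2 =208
r33=100001 pc2: +4 =212
r34=100010 pc2: +4 =216
r35=100011 pc3: +8 =224
r36=100100 pc2: +4 =228
r37=100101 pc3: +8 =236
r38=100110 pc3: +8 =244
r39=100111 pc4: +16 =260
r40=101000 pc2: +4 =264
r41=101001 pc3: +8 =272
r42=101010 pc3: +8 =280
r43=101011 pc4: +16 =296
r44=101100 pc3: +8 =304
r45=101101 pc4: +16 =320
r46=101110 pc4: +16 =336
r47=101111 pc5: +32 =368
r48=110000 pc2: +4 =372
r49=110001 pc3: +8 =380
r50=110010 pc3: +8 =388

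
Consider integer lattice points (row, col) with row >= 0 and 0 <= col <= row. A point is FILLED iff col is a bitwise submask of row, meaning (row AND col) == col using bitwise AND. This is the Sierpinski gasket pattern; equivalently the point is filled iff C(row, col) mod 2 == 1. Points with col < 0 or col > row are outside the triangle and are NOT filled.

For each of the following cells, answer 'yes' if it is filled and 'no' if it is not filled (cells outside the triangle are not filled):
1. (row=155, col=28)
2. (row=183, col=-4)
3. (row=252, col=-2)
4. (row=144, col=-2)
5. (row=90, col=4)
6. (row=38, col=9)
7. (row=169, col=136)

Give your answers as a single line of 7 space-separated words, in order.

Answer: no no no no no no yes

Derivation:
(155,28): row=0b10011011, col=0b11100, row AND col = 0b11000 = 24; 24 != 28 -> empty
(183,-4): col outside [0, 183] -> not filled
(252,-2): col outside [0, 252] -> not filled
(144,-2): col outside [0, 144] -> not filled
(90,4): row=0b1011010, col=0b100, row AND col = 0b0 = 0; 0 != 4 -> empty
(38,9): row=0b100110, col=0b1001, row AND col = 0b0 = 0; 0 != 9 -> empty
(169,136): row=0b10101001, col=0b10001000, row AND col = 0b10001000 = 136; 136 == 136 -> filled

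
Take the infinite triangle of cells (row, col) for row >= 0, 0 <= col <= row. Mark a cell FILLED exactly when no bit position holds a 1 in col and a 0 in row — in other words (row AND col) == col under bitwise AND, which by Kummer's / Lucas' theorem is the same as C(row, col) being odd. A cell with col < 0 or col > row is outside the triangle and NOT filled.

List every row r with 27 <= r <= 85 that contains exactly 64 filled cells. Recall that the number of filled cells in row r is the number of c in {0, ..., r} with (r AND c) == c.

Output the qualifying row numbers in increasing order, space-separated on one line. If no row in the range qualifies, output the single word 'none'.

Row r has 2^popcount(r) filled cells, so we need popcount(r) = log2(64) = 6.
Scan r = 27..85 and keep those with exactly 6 one-bits:
r=27=11011 popcount=4 -> skip
r=28=11100 popcount=3 -> skip
r=29=11101 popcount=4 -> skip
r=30=11110 popcount=4 -> skip
r=31=11111 popcount=5 -> skip
r=32=100000 popcount=1 -> skip
r=33=100001 popcount=2 -> skip
r=34=100010 popcount=2 -> skip
r=35=100011 popcount=3 -> skip
r=36=100100 popcount=2 -> skip
r=37=100101 popcount=3 -> skip
r=38=100110 popcount=3 -> skip
r=39=100111 popcount=4 -> skip
r=40=101000 popcount=2 -> skip
r=41=101001 popcount=3 -> skip
r=42=101010 popcount=3 -> skip
r=43=101011 popcount=4 -> skip
r=44=101100 popcount=3 -> skip
r=45=101101 popcount=4 -> skip
r=46=101110 popcount=4 -> skip
r=47=101111 popcount=5 -> skip
r=48=110000 popcount=2 -> skip
r=49=110001 popcount=3 -> skip
r=50=110010 popcount=3 -> skip
r=51=110011 popcount=4 -> skip
r=52=110100 popcount=3 -> skip
r=53=110101 popcount=4 -> skip
r=54=110110 popcount=4 -> skip
r=55=110111 popcount=5 -> skip
r=56=111000 popcount=3 -> skip
r=57=111001 popcount=4 -> skip
r=58=111010 popcount=4 -> skip
r=59=111011 popcount=5 -> skip
r=60=111100 popcount=4 -> skip
r=61=111101 popcount=5 -> skip
r=62=111110 popcount=5 -> skip
r=63=111111 popcount=6 -> KEEP
r=64=1000000 popcount=1 -> skip
r=65=1000001 popcount=2 -> skip
r=66=1000010 popcount=2 -> skip
r=67=1000011 popcount=3 -> skip
r=68=1000100 popcount=2 -> skip
r=69=1000101 popcount=3 -> skip
r=70=1000110 popcount=3 -> skip
r=71=1000111 popcount=4 -> skip
r=72=1001000 popcount=2 -> skip
r=73=1001001 popcount=3 -> skip
r=74=1001010 popcount=3 -> skip
r=75=1001011 popcount=4 -> skip
r=76=1001100 popcount=3 -> skip
r=77=1001101 popcount=4 -> skip
r=78=1001110 popcount=4 -> skip
r=79=1001111 popcount=5 -> skip
r=80=1010000 popcount=2 -> skip
r=81=1010001 popcount=3 -> skip
r=82=1010010 popcount=3 -> skip
r=83=1010011 popcount=4 -> skip
r=84=1010100 popcount=3 -> skip
r=85=1010101 popcount=4 -> skip
Kept rows: 63

Answer: 63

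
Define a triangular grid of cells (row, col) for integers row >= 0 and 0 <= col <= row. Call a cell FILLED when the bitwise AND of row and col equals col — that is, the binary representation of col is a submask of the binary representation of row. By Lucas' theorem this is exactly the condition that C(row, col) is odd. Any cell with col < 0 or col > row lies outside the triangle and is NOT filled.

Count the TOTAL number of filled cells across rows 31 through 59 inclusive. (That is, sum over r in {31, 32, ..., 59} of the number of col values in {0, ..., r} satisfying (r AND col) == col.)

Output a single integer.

Answer: 374

Derivation:
r31=11111 pc5: +32 =32
r32=100000 pc1: +2 =34
r33=100001 pc2: +4 =38
r34=100010 pc2: +4 =42
r35=100011 pc3: +8 =50
r36=100100 pc2: +4 =54
r37=100101 pc3: +8 =62
r38=100110 pc3: +8 =70
r39=100111 pc4: +16 =86
r40=101000 pc2: +4 =90
r41=101001 pc3: +8 =98
r42=101010 pc3: +8 =106
r43=101011 pc4: +16 =122
r44=101100 pc3: +8 =130
r45=101101 pc4: +16 =146
r46=101110 pc4: +16 =162
r47=101111 pc5: +32 =194
r48=110000 pc2: +4 =198
r49=110001 pc3: +8 =206
r50=110010 pc3: +8 =214
r51=110011 pc4: +16 =230
r52=110100 pc3: +8 =238
r53=110101 pc4: +16 =254
r54=110110 pc4: +16 =270
r55=110111 pc5: +32 =302
r56=111000 pc3: +8 =310
r57=111001 pc4: +16 =326
r58=111010 pc4: +16 =342
r59=111011 pc5: +32 =374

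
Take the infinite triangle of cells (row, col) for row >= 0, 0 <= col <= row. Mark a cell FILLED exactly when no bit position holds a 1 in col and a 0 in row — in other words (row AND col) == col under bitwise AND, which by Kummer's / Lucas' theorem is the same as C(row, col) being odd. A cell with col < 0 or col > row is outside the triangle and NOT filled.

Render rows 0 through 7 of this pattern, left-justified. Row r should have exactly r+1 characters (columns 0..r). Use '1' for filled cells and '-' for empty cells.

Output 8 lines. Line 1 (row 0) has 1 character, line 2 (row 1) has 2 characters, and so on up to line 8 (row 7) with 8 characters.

Answer: 1
11
1-1
1111
1---1
11--11
1-1-1-1
11111111

Derivation:
r0=0: 1
r1=1: 11
r2=10: 1-1
r3=11: 1111
r4=100: 1---1
r5=101: 11--11
r6=110: 1-1-1-1
r7=111: 11111111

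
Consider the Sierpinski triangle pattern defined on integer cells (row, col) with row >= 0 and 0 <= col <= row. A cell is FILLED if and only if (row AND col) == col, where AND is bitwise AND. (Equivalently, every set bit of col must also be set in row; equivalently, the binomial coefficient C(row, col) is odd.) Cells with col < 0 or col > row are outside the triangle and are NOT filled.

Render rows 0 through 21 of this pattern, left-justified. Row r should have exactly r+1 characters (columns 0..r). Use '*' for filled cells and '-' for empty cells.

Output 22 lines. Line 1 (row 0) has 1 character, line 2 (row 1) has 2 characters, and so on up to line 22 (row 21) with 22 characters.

Answer: *
**
*-*
****
*---*
**--**
*-*-*-*
********
*-------*
**------**
*-*-----*-*
****----****
*---*---*---*
**--**--**--**
*-*-*-*-*-*-*-*
****************
*---------------*
**--------------**
*-*-------------*-*
****------------****
*---*-----------*---*
**--**----------**--**

Derivation:
r0=0: *
r1=1: **
r2=10: *-*
r3=11: ****
r4=100: *---*
r5=101: **--**
r6=110: *-*-*-*
r7=111: ********
r8=1000: *-------*
r9=1001: **------**
r10=1010: *-*-----*-*
r11=1011: ****----****
r12=1100: *---*---*---*
r13=1101: **--**--**--**
r14=1110: *-*-*-*-*-*-*-*
r15=1111: ****************
r16=10000: *---------------*
r17=10001: **--------------**
r18=10010: *-*-------------*-*
r19=10011: ****------------****
r20=10100: *---*-----------*---*
r21=10101: **--**----------**--**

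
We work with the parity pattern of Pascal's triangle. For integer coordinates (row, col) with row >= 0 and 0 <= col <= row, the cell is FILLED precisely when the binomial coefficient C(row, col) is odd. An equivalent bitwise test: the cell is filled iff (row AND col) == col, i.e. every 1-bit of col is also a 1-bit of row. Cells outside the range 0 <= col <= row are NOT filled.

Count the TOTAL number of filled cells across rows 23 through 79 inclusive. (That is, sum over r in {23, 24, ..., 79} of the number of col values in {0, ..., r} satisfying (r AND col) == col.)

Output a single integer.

r23=10111 pc4: +16 =16
r24=11000 pc2: +4 =20
r25=11001 pc3: +8 =28
r26=11010 pc3: +8 =36
r27=11011 pc4: +16 =52
r28=11100 pc3: +8 =60
r29=11101 pc4: +16 =76
r30=11110 pc4: +16 =92
r31=11111 pc5: +32 =124
r32=100000 pc1: +2 =126
r33=100001 pc2: +4 =130
r34=100010 pc2: +4 =134
r35=100011 pc3: +8 =142
r36=100100 pc2: +4 =146
r37=100101 pc3: +8 =154
r38=100110 pc3: +8 =162
r39=100111 pc4: +16 =178
r40=101000 pc2: +4 =182
r41=101001 pc3: +8 =190
r42=101010 pc3: +8 =198
r43=101011 pc4: +16 =214
r44=101100 pc3: +8 =222
r45=101101 pc4: +16 =238
r46=101110 pc4: +16 =254
r47=101111 pc5: +32 =286
r48=110000 pc2: +4 =290
r49=110001 pc3: +8 =298
r50=110010 pc3: +8 =306
r51=110011 pc4: +16 =322
r52=110100 pc3: +8 =330
r53=110101 pc4: +16 =346
r54=110110 pc4: +16 =362
r55=110111 pc5: +32 =394
r56=111000 pc3: +8 =402
r57=111001 pc4: +16 =418
r58=111010 pc4: +16 =434
r59=111011 pc5: +32 =466
r60=111100 pc4: +16 =482
r61=111101 pc5: +32 =514
r62=111110 pc5: +32 =546
r63=111111 pc6: +64 =610
r64=1000000 pc1: +2 =612
r65=1000001 pc2: +4 =616
r66=1000010 pc2: +4 =620
r67=1000011 pc3: +8 =628
r68=1000100 pc2: +4 =632
r69=1000101 pc3: +8 =640
r70=1000110 pc3: +8 =648
r71=1000111 pc4: +16 =664
r72=1001000 pc2: +4 =668
r73=1001001 pc3: +8 =676
r74=1001010 pc3: +8 =684
r75=1001011 pc4: +16 =700
r76=1001100 pc3: +8 =708
r77=1001101 pc4: +16 =724
r78=1001110 pc4: +16 =740
r79=1001111 pc5: +32 =772

Answer: 772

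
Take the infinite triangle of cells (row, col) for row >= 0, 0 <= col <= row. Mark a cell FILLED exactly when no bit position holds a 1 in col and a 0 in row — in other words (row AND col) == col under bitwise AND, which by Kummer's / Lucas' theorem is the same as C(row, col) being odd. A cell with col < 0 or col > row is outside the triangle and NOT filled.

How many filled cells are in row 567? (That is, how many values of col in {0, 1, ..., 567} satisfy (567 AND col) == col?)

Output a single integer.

567 in binary = 1000110111
popcount(567) = number of 1-bits in 1000110111 = 6
A col c satisfies (567 AND c) == c iff every set bit of c is also set in 567; each of the 6 set bits of 567 can independently be on or off in c.
count = 2^6 = 64

Answer: 64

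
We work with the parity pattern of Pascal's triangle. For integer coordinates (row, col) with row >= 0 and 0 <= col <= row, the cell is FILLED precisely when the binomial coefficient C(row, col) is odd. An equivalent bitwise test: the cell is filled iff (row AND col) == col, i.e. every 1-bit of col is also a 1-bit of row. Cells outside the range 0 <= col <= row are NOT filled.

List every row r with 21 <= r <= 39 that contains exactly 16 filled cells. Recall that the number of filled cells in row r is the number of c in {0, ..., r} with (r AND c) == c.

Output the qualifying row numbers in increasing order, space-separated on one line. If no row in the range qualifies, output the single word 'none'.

Row r has 2^popcount(r) filled cells, so we need popcount(r) = log2(16) = 4.
Scan r = 21..39 and keep those with exactly 4 one-bits:
r=21=10101 popcount=3 -> skip
r=22=10110 popcount=3 -> skip
r=23=10111 popcount=4 -> KEEP
r=24=11000 popcount=2 -> skip
r=25=11001 popcount=3 -> skip
r=26=11010 popcount=3 -> skip
r=27=11011 popcount=4 -> KEEP
r=28=11100 popcount=3 -> skip
r=29=11101 popcount=4 -> KEEP
r=30=11110 popcount=4 -> KEEP
r=31=11111 popcount=5 -> skip
r=32=100000 popcount=1 -> skip
r=33=100001 popcount=2 -> skip
r=34=100010 popcount=2 -> skip
r=35=100011 popcount=3 -> skip
r=36=100100 popcount=2 -> skip
r=37=100101 popcount=3 -> skip
r=38=100110 popcount=3 -> skip
r=39=100111 popcount=4 -> KEEP
Kept rows: 23 27 29 30 39

Answer: 23 27 29 30 39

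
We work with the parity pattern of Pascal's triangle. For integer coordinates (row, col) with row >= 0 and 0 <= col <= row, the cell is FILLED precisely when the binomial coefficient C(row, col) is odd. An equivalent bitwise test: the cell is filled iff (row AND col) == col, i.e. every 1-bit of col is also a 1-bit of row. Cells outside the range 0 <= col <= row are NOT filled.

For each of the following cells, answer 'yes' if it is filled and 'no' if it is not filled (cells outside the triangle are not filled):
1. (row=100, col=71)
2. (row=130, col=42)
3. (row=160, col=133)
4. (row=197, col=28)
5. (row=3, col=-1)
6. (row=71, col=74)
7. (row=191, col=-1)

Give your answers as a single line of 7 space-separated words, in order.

(100,71): row=0b1100100, col=0b1000111, row AND col = 0b1000100 = 68; 68 != 71 -> empty
(130,42): row=0b10000010, col=0b101010, row AND col = 0b10 = 2; 2 != 42 -> empty
(160,133): row=0b10100000, col=0b10000101, row AND col = 0b10000000 = 128; 128 != 133 -> empty
(197,28): row=0b11000101, col=0b11100, row AND col = 0b100 = 4; 4 != 28 -> empty
(3,-1): col outside [0, 3] -> not filled
(71,74): col outside [0, 71] -> not filled
(191,-1): col outside [0, 191] -> not filled

Answer: no no no no no no no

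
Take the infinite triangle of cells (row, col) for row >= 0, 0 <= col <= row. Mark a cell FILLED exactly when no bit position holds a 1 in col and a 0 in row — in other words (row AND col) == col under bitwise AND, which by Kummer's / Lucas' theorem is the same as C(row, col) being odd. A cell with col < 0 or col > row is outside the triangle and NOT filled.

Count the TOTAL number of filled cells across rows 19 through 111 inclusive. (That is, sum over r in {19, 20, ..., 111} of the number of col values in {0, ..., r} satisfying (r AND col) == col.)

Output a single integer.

r19=10011 pc3: +8 =8
r20=10100 pc2: +4 =12
r21=10101 pc3: +8 =20
r22=10110 pc3: +8 =28
r23=10111 pc4: +16 =44
r24=11000 pc2: +4 =48
r25=11001 pc3: +8 =56
r26=11010 pc3: +8 =64
r27=11011 pc4: +16 =80
r28=11100 pc3: +8 =88
r29=11101 pc4: +16 =104
r30=11110 pc4: +16 =120
r31=11111 pc5: +32 =152
r32=100000 pc1: +2 =154
r33=100001 pc2: +4 =158
r34=100010 pc2: +4 =162
r35=100011 pc3: +8 =170
r36=100100 pc2: +4 =174
r37=100101 pc3: +8 =182
r38=100110 pc3: +8 =190
r39=100111 pc4: +16 =206
r40=101000 pc2: +4 =210
r41=101001 pc3: +8 =218
r42=101010 pc3: +8 =226
r43=101011 pc4: +16 =242
r44=101100 pc3: +8 =250
r45=101101 pc4: +16 =266
r46=101110 pc4: +16 =282
r47=101111 pc5: +32 =314
r48=110000 pc2: +4 =318
r49=110001 pc3: +8 =326
r50=110010 pc3: +8 =334
r51=110011 pc4: +16 =350
r52=110100 pc3: +8 =358
r53=110101 pc4: +16 =374
r54=110110 pc4: +16 =390
r55=110111 pc5: +32 =422
r56=111000 pc3: +8 =430
r57=111001 pc4: +16 =446
r58=111010 pc4: +16 =462
r59=111011 pc5: +32 =494
r60=111100 pc4: +16 =510
r61=111101 pc5: +32 =542
r62=111110 pc5: +32 =574
r63=111111 pc6: +64 =638
r64=1000000 pc1: +2 =640
r65=1000001 pc2: +4 =644
r66=1000010 pc2: +4 =648
r67=1000011 pc3: +8 =656
r68=1000100 pc2: +4 =660
r69=1000101 pc3: +8 =668
r70=1000110 pc3: +8 =676
r71=1000111 pc4: +16 =692
r72=1001000 pc2: +4 =696
r73=1001001 pc3: +8 =704
r74=1001010 pc3: +8 =712
r75=1001011 pc4: +16 =728
r76=1001100 pc3: +8 =736
r77=1001101 pc4: +16 =752
r78=1001110 pc4: +16 =768
r79=1001111 pc5: +32 =800
r80=1010000 pc2: +4 =804
r81=1010001 pc3: +8 =812
r82=1010010 pc3: +8 =820
r83=1010011 pc4: +16 =836
r84=1010100 pc3: +8 =844
r85=1010101 pc4: +16 =860
r86=1010110 pc4: +16 =876
r87=1010111 pc5: +32 =908
r88=1011000 pc3: +8 =916
r89=1011001 pc4: +16 =932
r90=1011010 pc4: +16 =948
r91=1011011 pc5: +32 =980
r92=1011100 pc4: +16 =996
r93=1011101 pc5: +32 =1028
r94=1011110 pc5: +32 =1060
r95=1011111 pc6: +64 =1124
r96=1100000 pc2: +4 =1128
r97=1100001 pc3: +8 =1136
r98=1100010 pc3: +8 =1144
r99=1100011 pc4: +16 =1160
r100=1100100 pc3: +8 =1168
r101=1100101 pc4: +16 =1184
r102=1100110 pc4: +16 =1200
r103=1100111 pc5: +32 =1232
r104=1101000 pc3: +8 =1240
r105=1101001 pc4: +16 =1256
r106=1101010 pc4: +16 =1272
r107=1101011 pc5: +32 =1304
r108=1101100 pc4: +16 =1320
r109=1101101 pc5: +32 =1352
r110=1101110 pc5: +32 =1384
r111=1101111 pc6: +64 =1448

Answer: 1448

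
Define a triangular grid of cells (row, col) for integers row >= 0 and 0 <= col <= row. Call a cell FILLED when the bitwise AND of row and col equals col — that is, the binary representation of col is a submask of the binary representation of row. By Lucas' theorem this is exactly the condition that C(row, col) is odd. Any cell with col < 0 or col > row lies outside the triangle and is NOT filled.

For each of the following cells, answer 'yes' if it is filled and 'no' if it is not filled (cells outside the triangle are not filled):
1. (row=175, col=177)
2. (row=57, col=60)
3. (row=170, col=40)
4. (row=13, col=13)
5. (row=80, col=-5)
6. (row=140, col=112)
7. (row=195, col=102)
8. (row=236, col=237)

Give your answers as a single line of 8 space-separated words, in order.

Answer: no no yes yes no no no no

Derivation:
(175,177): col outside [0, 175] -> not filled
(57,60): col outside [0, 57] -> not filled
(170,40): row=0b10101010, col=0b101000, row AND col = 0b101000 = 40; 40 == 40 -> filled
(13,13): row=0b1101, col=0b1101, row AND col = 0b1101 = 13; 13 == 13 -> filled
(80,-5): col outside [0, 80] -> not filled
(140,112): row=0b10001100, col=0b1110000, row AND col = 0b0 = 0; 0 != 112 -> empty
(195,102): row=0b11000011, col=0b1100110, row AND col = 0b1000010 = 66; 66 != 102 -> empty
(236,237): col outside [0, 236] -> not filled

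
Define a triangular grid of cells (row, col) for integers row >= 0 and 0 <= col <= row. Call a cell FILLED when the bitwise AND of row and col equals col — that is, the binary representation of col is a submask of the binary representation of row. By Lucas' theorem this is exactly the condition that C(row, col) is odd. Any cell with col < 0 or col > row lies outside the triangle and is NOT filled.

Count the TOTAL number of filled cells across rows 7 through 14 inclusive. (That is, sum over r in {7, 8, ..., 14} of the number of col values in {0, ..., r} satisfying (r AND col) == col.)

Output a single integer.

Answer: 46

Derivation:
r7=111 pc3: +8 =8
r8=1000 pc1: +2 =10
r9=1001 pc2: +4 =14
r10=1010 pc2: +4 =18
r11=1011 pc3: +8 =26
r12=1100 pc2: +4 =30
r13=1101 pc3: +8 =38
r14=1110 pc3: +8 =46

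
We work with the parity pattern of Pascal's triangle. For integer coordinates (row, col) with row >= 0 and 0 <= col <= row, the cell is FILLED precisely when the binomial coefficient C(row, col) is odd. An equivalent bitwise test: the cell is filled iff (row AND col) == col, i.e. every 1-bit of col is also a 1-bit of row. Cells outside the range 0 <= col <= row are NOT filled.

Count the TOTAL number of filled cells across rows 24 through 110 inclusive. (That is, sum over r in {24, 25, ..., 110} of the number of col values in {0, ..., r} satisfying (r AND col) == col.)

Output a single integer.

Answer: 1340

Derivation:
r24=11000 pc2: +4 =4
r25=11001 pc3: +8 =12
r26=11010 pc3: +8 =20
r27=11011 pc4: +16 =36
r28=11100 pc3: +8 =44
r29=11101 pc4: +16 =60
r30=11110 pc4: +16 =76
r31=11111 pc5: +32 =108
r32=100000 pc1: +2 =110
r33=100001 pc2: +4 =114
r34=100010 pc2: +4 =118
r35=100011 pc3: +8 =126
r36=100100 pc2: +4 =130
r37=100101 pc3: +8 =138
r38=100110 pc3: +8 =146
r39=100111 pc4: +16 =162
r40=101000 pc2: +4 =166
r41=101001 pc3: +8 =174
r42=101010 pc3: +8 =182
r43=101011 pc4: +16 =198
r44=101100 pc3: +8 =206
r45=101101 pc4: +16 =222
r46=101110 pc4: +16 =238
r47=101111 pc5: +32 =270
r48=110000 pc2: +4 =274
r49=110001 pc3: +8 =282
r50=110010 pc3: +8 =290
r51=110011 pc4: +16 =306
r52=110100 pc3: +8 =314
r53=110101 pc4: +16 =330
r54=110110 pc4: +16 =346
r55=110111 pc5: +32 =378
r56=111000 pc3: +8 =386
r57=111001 pc4: +16 =402
r58=111010 pc4: +16 =418
r59=111011 pc5: +32 =450
r60=111100 pc4: +16 =466
r61=111101 pc5: +32 =498
r62=111110 pc5: +32 =530
r63=111111 pc6: +64 =594
r64=1000000 pc1: +2 =596
r65=1000001 pc2: +4 =600
r66=1000010 pc2: +4 =604
r67=1000011 pc3: +8 =612
r68=1000100 pc2: +4 =616
r69=1000101 pc3: +8 =624
r70=1000110 pc3: +8 =632
r71=1000111 pc4: +16 =648
r72=1001000 pc2: +4 =652
r73=1001001 pc3: +8 =660
r74=1001010 pc3: +8 =668
r75=1001011 pc4: +16 =684
r76=1001100 pc3: +8 =692
r77=1001101 pc4: +16 =708
r78=1001110 pc4: +16 =724
r79=1001111 pc5: +32 =756
r80=1010000 pc2: +4 =760
r81=1010001 pc3: +8 =768
r82=1010010 pc3: +8 =776
r83=1010011 pc4: +16 =792
r84=1010100 pc3: +8 =800
r85=1010101 pc4: +16 =816
r86=1010110 pc4: +16 =832
r87=1010111 pc5: +32 =864
r88=1011000 pc3: +8 =872
r89=1011001 pc4: +16 =888
r90=1011010 pc4: +16 =904
r91=1011011 pc5: +32 =936
r92=1011100 pc4: +16 =952
r93=1011101 pc5: +32 =984
r94=1011110 pc5: +32 =1016
r95=1011111 pc6: +64 =1080
r96=1100000 pc2: +4 =1084
r97=1100001 pc3: +8 =1092
r98=1100010 pc3: +8 =1100
r99=1100011 pc4: +16 =1116
r100=1100100 pc3: +8 =1124
r101=1100101 pc4: +16 =1140
r102=1100110 pc4: +16 =1156
r103=1100111 pc5: +32 =1188
r104=1101000 pc3: +8 =1196
r105=1101001 pc4: +16 =1212
r106=1101010 pc4: +16 =1228
r107=1101011 pc5: +32 =1260
r108=1101100 pc4: +16 =1276
r109=1101101 pc5: +32 =1308
r110=1101110 pc5: +32 =1340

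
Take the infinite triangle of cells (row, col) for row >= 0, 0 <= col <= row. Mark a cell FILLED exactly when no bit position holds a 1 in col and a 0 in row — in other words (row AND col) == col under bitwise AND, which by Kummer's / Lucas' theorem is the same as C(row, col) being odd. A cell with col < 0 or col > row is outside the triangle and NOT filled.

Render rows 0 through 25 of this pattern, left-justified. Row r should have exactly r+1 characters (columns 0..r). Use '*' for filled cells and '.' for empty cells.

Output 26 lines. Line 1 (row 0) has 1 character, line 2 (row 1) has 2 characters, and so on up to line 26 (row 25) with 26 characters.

r0=0: *
r1=1: **
r2=10: *.*
r3=11: ****
r4=100: *...*
r5=101: **..**
r6=110: *.*.*.*
r7=111: ********
r8=1000: *.......*
r9=1001: **......**
r10=1010: *.*.....*.*
r11=1011: ****....****
r12=1100: *...*...*...*
r13=1101: **..**..**..**
r14=1110: *.*.*.*.*.*.*.*
r15=1111: ****************
r16=10000: *...............*
r17=10001: **..............**
r18=10010: *.*.............*.*
r19=10011: ****............****
r20=10100: *...*...........*...*
r21=10101: **..**..........**..**
r22=10110: *.*.*.*.........*.*.*.*
r23=10111: ********........********
r24=11000: *.......*.......*.......*
r25=11001: **......**......**......**

Answer: *
**
*.*
****
*...*
**..**
*.*.*.*
********
*.......*
**......**
*.*.....*.*
****....****
*...*...*...*
**..**..**..**
*.*.*.*.*.*.*.*
****************
*...............*
**..............**
*.*.............*.*
****............****
*...*...........*...*
**..**..........**..**
*.*.*.*.........*.*.*.*
********........********
*.......*.......*.......*
**......**......**......**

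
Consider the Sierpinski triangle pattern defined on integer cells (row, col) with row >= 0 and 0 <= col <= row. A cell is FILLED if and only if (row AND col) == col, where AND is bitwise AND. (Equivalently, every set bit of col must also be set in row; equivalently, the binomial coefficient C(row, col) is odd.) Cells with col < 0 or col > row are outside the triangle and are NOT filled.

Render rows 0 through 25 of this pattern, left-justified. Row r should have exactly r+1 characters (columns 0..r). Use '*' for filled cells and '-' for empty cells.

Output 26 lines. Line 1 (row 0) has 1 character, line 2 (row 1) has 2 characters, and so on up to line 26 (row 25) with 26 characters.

Answer: *
**
*-*
****
*---*
**--**
*-*-*-*
********
*-------*
**------**
*-*-----*-*
****----****
*---*---*---*
**--**--**--**
*-*-*-*-*-*-*-*
****************
*---------------*
**--------------**
*-*-------------*-*
****------------****
*---*-----------*---*
**--**----------**--**
*-*-*-*---------*-*-*-*
********--------********
*-------*-------*-------*
**------**------**------**

Derivation:
r0=0: *
r1=1: **
r2=10: *-*
r3=11: ****
r4=100: *---*
r5=101: **--**
r6=110: *-*-*-*
r7=111: ********
r8=1000: *-------*
r9=1001: **------**
r10=1010: *-*-----*-*
r11=1011: ****----****
r12=1100: *---*---*---*
r13=1101: **--**--**--**
r14=1110: *-*-*-*-*-*-*-*
r15=1111: ****************
r16=10000: *---------------*
r17=10001: **--------------**
r18=10010: *-*-------------*-*
r19=10011: ****------------****
r20=10100: *---*-----------*---*
r21=10101: **--**----------**--**
r22=10110: *-*-*-*---------*-*-*-*
r23=10111: ********--------********
r24=11000: *-------*-------*-------*
r25=11001: **------**------**------**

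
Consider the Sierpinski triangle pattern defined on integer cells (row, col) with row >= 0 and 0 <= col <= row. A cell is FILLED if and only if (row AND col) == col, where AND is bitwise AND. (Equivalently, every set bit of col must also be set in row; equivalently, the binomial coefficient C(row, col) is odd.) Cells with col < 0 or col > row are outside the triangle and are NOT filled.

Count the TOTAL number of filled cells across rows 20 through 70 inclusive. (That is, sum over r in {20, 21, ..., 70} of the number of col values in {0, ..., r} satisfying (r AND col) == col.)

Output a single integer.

Answer: 668

Derivation:
r20=10100 pc2: +4 =4
r21=10101 pc3: +8 =12
r22=10110 pc3: +8 =20
r23=10111 pc4: +16 =36
r24=11000 pc2: +4 =40
r25=11001 pc3: +8 =48
r26=11010 pc3: +8 =56
r27=11011 pc4: +16 =72
r28=11100 pc3: +8 =80
r29=11101 pc4: +16 =96
r30=11110 pc4: +16 =112
r31=11111 pc5: +32 =144
r32=100000 pc1: +2 =146
r33=100001 pc2: +4 =150
r34=100010 pc2: +4 =154
r35=100011 pc3: +8 =162
r36=100100 pc2: +4 =166
r37=100101 pc3: +8 =174
r38=100110 pc3: +8 =182
r39=100111 pc4: +16 =198
r40=101000 pc2: +4 =202
r41=101001 pc3: +8 =210
r42=101010 pc3: +8 =218
r43=101011 pc4: +16 =234
r44=101100 pc3: +8 =242
r45=101101 pc4: +16 =258
r46=101110 pc4: +16 =274
r47=101111 pc5: +32 =306
r48=110000 pc2: +4 =310
r49=110001 pc3: +8 =318
r50=110010 pc3: +8 =326
r51=110011 pc4: +16 =342
r52=110100 pc3: +8 =350
r53=110101 pc4: +16 =366
r54=110110 pc4: +16 =382
r55=110111 pc5: +32 =414
r56=111000 pc3: +8 =422
r57=111001 pc4: +16 =438
r58=111010 pc4: +16 =454
r59=111011 pc5: +32 =486
r60=111100 pc4: +16 =502
r61=111101 pc5: +32 =534
r62=111110 pc5: +32 =566
r63=111111 pc6: +64 =630
r64=1000000 pc1: +2 =632
r65=1000001 pc2: +4 =636
r66=1000010 pc2: +4 =640
r67=1000011 pc3: +8 =648
r68=1000100 pc2: +4 =652
r69=1000101 pc3: +8 =660
r70=1000110 pc3: +8 =668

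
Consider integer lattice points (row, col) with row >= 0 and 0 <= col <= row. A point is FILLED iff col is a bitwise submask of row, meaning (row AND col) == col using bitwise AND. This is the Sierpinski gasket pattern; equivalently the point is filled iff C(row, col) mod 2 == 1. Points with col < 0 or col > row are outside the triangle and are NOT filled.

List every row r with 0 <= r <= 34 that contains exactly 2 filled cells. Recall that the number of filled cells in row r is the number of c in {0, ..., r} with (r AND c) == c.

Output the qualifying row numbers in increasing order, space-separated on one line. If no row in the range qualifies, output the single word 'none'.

Row r has 2^popcount(r) filled cells, so we need popcount(r) = log2(2) = 1.
Scan r = 0..34 and keep those with exactly 1 one-bits:
r=0=0 popcount=0 -> skip
r=1=1 popcount=1 -> KEEP
r=2=10 popcount=1 -> KEEP
r=3=11 popcount=2 -> skip
r=4=100 popcount=1 -> KEEP
r=5=101 popcount=2 -> skip
r=6=110 popcount=2 -> skip
r=7=111 popcount=3 -> skip
r=8=1000 popcount=1 -> KEEP
r=9=1001 popcount=2 -> skip
r=10=1010 popcount=2 -> skip
r=11=1011 popcount=3 -> skip
r=12=1100 popcount=2 -> skip
r=13=1101 popcount=3 -> skip
r=14=1110 popcount=3 -> skip
r=15=1111 popcount=4 -> skip
r=16=10000 popcount=1 -> KEEP
r=17=10001 popcount=2 -> skip
r=18=10010 popcount=2 -> skip
r=19=10011 popcount=3 -> skip
r=20=10100 popcount=2 -> skip
r=21=10101 popcount=3 -> skip
r=22=10110 popcount=3 -> skip
r=23=10111 popcount=4 -> skip
r=24=11000 popcount=2 -> skip
r=25=11001 popcount=3 -> skip
r=26=11010 popcount=3 -> skip
r=27=11011 popcount=4 -> skip
r=28=11100 popcount=3 -> skip
r=29=11101 popcount=4 -> skip
r=30=11110 popcount=4 -> skip
r=31=11111 popcount=5 -> skip
r=32=100000 popcount=1 -> KEEP
r=33=100001 popcount=2 -> skip
r=34=100010 popcount=2 -> skip
Kept rows: 1 2 4 8 16 32

Answer: 1 2 4 8 16 32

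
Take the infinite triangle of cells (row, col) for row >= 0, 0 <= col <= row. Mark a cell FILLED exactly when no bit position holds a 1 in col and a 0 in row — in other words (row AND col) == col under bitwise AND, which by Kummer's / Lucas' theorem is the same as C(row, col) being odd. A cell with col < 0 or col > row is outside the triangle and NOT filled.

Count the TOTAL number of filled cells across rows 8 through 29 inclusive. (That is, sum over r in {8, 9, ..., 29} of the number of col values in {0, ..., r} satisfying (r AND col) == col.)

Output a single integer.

Answer: 168

Derivation:
r8=1000 pc1: +2 =2
r9=1001 pc2: +4 =6
r10=1010 pc2: +4 =10
r11=1011 pc3: +8 =18
r12=1100 pc2: +4 =22
r13=1101 pc3: +8 =30
r14=1110 pc3: +8 =38
r15=1111 pc4: +16 =54
r16=10000 pc1: +2 =56
r17=10001 pc2: +4 =60
r18=10010 pc2: +4 =64
r19=10011 pc3: +8 =72
r20=10100 pc2: +4 =76
r21=10101 pc3: +8 =84
r22=10110 pc3: +8 =92
r23=10111 pc4: +16 =108
r24=11000 pc2: +4 =112
r25=11001 pc3: +8 =120
r26=11010 pc3: +8 =128
r27=11011 pc4: +16 =144
r28=11100 pc3: +8 =152
r29=11101 pc4: +16 =168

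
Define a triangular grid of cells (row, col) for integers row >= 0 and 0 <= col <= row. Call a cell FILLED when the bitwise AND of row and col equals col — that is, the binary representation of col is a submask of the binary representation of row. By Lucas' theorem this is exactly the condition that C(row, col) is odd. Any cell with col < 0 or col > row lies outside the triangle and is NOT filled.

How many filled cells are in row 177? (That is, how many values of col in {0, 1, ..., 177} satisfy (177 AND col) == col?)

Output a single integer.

177 in binary = 10110001
popcount(177) = number of 1-bits in 10110001 = 4
A col c satisfies (177 AND c) == c iff every set bit of c is also set in 177; each of the 4 set bits of 177 can independently be on or off in c.
count = 2^4 = 16

Answer: 16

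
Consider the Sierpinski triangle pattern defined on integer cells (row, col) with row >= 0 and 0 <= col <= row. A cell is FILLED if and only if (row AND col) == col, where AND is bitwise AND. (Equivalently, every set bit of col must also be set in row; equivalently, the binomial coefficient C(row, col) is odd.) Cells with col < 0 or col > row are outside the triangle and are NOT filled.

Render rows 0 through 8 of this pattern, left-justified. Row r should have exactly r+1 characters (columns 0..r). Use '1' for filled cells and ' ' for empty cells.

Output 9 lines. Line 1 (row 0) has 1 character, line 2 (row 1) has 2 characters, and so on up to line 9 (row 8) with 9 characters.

Answer: 1
11
1 1
1111
1   1
11  11
1 1 1 1
11111111
1       1

Derivation:
r0=0: 1
r1=1: 11
r2=10: 1 1
r3=11: 1111
r4=100: 1   1
r5=101: 11  11
r6=110: 1 1 1 1
r7=111: 11111111
r8=1000: 1       1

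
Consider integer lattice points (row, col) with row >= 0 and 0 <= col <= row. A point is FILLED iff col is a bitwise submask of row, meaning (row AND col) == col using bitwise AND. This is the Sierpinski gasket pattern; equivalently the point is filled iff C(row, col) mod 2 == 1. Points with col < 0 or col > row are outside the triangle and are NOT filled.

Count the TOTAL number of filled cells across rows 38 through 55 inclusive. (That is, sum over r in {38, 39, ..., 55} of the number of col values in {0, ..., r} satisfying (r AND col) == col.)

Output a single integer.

Answer: 240

Derivation:
r38=100110 pc3: +8 =8
r39=100111 pc4: +16 =24
r40=101000 pc2: +4 =28
r41=101001 pc3: +8 =36
r42=101010 pc3: +8 =44
r43=101011 pc4: +16 =60
r44=101100 pc3: +8 =68
r45=101101 pc4: +16 =84
r46=101110 pc4: +16 =100
r47=101111 pc5: +32 =132
r48=110000 pc2: +4 =136
r49=110001 pc3: +8 =144
r50=110010 pc3: +8 =152
r51=110011 pc4: +16 =168
r52=110100 pc3: +8 =176
r53=110101 pc4: +16 =192
r54=110110 pc4: +16 =208
r55=110111 pc5: +32 =240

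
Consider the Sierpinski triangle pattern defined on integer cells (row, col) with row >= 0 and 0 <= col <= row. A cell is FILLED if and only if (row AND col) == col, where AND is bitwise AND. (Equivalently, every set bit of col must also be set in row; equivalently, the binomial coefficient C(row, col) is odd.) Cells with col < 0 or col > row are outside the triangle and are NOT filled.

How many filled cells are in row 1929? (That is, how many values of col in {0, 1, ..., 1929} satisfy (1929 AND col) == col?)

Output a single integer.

Answer: 64

Derivation:
1929 in binary = 11110001001
popcount(1929) = number of 1-bits in 11110001001 = 6
A col c satisfies (1929 AND c) == c iff every set bit of c is also set in 1929; each of the 6 set bits of 1929 can independently be on or off in c.
count = 2^6 = 64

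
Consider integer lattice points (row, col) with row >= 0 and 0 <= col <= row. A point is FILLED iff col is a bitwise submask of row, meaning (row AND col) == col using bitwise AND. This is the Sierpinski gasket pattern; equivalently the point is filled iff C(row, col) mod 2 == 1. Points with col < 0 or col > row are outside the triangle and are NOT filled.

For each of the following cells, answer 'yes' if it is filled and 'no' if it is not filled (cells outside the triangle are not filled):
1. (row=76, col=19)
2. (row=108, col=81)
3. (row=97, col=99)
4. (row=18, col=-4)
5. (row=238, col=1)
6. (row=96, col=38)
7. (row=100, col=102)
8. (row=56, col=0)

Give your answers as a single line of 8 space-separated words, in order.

(76,19): row=0b1001100, col=0b10011, row AND col = 0b0 = 0; 0 != 19 -> empty
(108,81): row=0b1101100, col=0b1010001, row AND col = 0b1000000 = 64; 64 != 81 -> empty
(97,99): col outside [0, 97] -> not filled
(18,-4): col outside [0, 18] -> not filled
(238,1): row=0b11101110, col=0b1, row AND col = 0b0 = 0; 0 != 1 -> empty
(96,38): row=0b1100000, col=0b100110, row AND col = 0b100000 = 32; 32 != 38 -> empty
(100,102): col outside [0, 100] -> not filled
(56,0): row=0b111000, col=0b0, row AND col = 0b0 = 0; 0 == 0 -> filled

Answer: no no no no no no no yes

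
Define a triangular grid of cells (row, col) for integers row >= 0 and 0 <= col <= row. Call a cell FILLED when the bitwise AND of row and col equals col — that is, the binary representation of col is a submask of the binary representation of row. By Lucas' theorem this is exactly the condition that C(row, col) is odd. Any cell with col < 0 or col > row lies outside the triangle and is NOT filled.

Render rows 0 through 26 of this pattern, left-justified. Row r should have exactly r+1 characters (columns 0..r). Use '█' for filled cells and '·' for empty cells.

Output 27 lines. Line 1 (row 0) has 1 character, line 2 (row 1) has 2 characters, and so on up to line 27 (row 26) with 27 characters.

Answer: █
██
█·█
████
█···█
██··██
█·█·█·█
████████
█·······█
██······██
█·█·····█·█
████····████
█···█···█···█
██··██··██··██
█·█·█·█·█·█·█·█
████████████████
█···············█
██··············██
█·█·············█·█
████············████
█···█···········█···█
██··██··········██··██
█·█·█·█·········█·█·█·█
████████········████████
█·······█·······█·······█
██······██······██······██
█·█·····█·█·····█·█·····█·█

Derivation:
r0=0: █
r1=1: ██
r2=10: █·█
r3=11: ████
r4=100: █···█
r5=101: ██··██
r6=110: █·█·█·█
r7=111: ████████
r8=1000: █·······█
r9=1001: ██······██
r10=1010: █·█·····█·█
r11=1011: ████····████
r12=1100: █···█···█···█
r13=1101: ██··██··██··██
r14=1110: █·█·█·█·█·█·█·█
r15=1111: ████████████████
r16=10000: █···············█
r17=10001: ██··············██
r18=10010: █·█·············█·█
r19=10011: ████············████
r20=10100: █···█···········█···█
r21=10101: ██··██··········██··██
r22=10110: █·█·█·█·········█·█·█·█
r23=10111: ████████········████████
r24=11000: █·······█·······█·······█
r25=11001: ██······██······██······██
r26=11010: █·█·····█·█·····█·█·····█·█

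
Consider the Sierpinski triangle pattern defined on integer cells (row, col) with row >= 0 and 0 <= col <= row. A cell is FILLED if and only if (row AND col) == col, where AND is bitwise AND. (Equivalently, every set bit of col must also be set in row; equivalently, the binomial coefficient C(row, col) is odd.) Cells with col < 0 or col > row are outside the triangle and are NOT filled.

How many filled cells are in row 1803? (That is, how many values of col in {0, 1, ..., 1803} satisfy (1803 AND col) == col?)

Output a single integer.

Answer: 64

Derivation:
1803 in binary = 11100001011
popcount(1803) = number of 1-bits in 11100001011 = 6
A col c satisfies (1803 AND c) == c iff every set bit of c is also set in 1803; each of the 6 set bits of 1803 can independently be on or off in c.
count = 2^6 = 64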